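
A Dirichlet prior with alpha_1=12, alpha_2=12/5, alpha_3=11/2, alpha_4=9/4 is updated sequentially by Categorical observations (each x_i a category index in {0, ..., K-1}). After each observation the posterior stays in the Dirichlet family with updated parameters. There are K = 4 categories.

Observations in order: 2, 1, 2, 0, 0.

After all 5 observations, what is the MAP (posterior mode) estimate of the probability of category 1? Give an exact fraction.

48/463

obs 1: x=2 → posterior Dirichlet(12, 12/5, 13/2, 9/4)
obs 2: x=1 → posterior Dirichlet(12, 17/5, 13/2, 9/4)
obs 3: x=2 → posterior Dirichlet(12, 17/5, 15/2, 9/4)
obs 4: x=0 → posterior Dirichlet(13, 17/5, 15/2, 9/4)
obs 5: x=0 → posterior Dirichlet(14, 17/5, 15/2, 9/4)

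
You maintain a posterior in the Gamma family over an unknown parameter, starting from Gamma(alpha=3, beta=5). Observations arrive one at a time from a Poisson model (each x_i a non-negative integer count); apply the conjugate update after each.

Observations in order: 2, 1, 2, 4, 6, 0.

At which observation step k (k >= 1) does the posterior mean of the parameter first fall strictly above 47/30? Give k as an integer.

k = 5

obs 1: x=2 → posterior Gamma(5, 6)
obs 2: x=1 → posterior Gamma(6, 7)
obs 3: x=2 → posterior Gamma(8, 8)
obs 4: x=4 → posterior Gamma(12, 9)
obs 5: x=6 → posterior Gamma(18, 10)
obs 6: x=0 → posterior Gamma(18, 11)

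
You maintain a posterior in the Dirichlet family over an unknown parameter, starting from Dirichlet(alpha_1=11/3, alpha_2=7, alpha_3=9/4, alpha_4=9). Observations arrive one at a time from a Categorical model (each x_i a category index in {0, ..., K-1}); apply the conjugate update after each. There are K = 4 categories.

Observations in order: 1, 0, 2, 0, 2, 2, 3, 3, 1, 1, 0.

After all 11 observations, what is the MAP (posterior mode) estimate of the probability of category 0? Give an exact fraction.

68/347

obs 1: x=1 → posterior Dirichlet(11/3, 8, 9/4, 9)
obs 2: x=0 → posterior Dirichlet(14/3, 8, 9/4, 9)
obs 3: x=2 → posterior Dirichlet(14/3, 8, 13/4, 9)
obs 4: x=0 → posterior Dirichlet(17/3, 8, 13/4, 9)
obs 5: x=2 → posterior Dirichlet(17/3, 8, 17/4, 9)
obs 6: x=2 → posterior Dirichlet(17/3, 8, 21/4, 9)
obs 7: x=3 → posterior Dirichlet(17/3, 8, 21/4, 10)
obs 8: x=3 → posterior Dirichlet(17/3, 8, 21/4, 11)
obs 9: x=1 → posterior Dirichlet(17/3, 9, 21/4, 11)
obs 10: x=1 → posterior Dirichlet(17/3, 10, 21/4, 11)
obs 11: x=0 → posterior Dirichlet(20/3, 10, 21/4, 11)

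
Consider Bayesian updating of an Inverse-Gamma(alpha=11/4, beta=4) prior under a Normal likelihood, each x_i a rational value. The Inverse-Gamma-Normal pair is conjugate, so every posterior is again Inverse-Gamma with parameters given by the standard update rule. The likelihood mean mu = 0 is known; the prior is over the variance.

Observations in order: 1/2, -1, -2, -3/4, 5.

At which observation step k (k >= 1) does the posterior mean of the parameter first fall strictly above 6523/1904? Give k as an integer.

obs 1: x=1/2 → posterior Inverse-Gamma(13/4, 33/8)
obs 2: x=-1 → posterior Inverse-Gamma(15/4, 37/8)
obs 3: x=-2 → posterior Inverse-Gamma(17/4, 53/8)
obs 4: x=-3/4 → posterior Inverse-Gamma(19/4, 221/32)
obs 5: x=5 → posterior Inverse-Gamma(21/4, 621/32)

k = 5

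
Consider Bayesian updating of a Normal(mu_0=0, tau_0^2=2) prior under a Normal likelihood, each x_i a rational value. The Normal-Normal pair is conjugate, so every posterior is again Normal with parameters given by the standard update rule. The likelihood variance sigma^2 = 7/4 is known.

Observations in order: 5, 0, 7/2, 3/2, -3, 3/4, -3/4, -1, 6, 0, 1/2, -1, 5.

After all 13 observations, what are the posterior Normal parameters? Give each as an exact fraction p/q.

mu_0=44/37, tau_0^2=14/111

obs 1: x=5 → posterior Normal(8/3, 14/15)
obs 2: x=0 → posterior Normal(40/23, 14/23)
obs 3: x=7/2 → posterior Normal(68/31, 14/31)
obs 4: x=3/2 → posterior Normal(80/39, 14/39)
obs 5: x=-3 → posterior Normal(56/47, 14/47)
obs 6: x=3/4 → posterior Normal(62/55, 14/55)
obs 7: x=-3/4 → posterior Normal(8/9, 2/9)
obs 8: x=-1 → posterior Normal(48/71, 14/71)
obs 9: x=6 → posterior Normal(96/79, 14/79)
obs 10: x=0 → posterior Normal(32/29, 14/87)
obs 11: x=1/2 → posterior Normal(20/19, 14/95)
obs 12: x=-1 → posterior Normal(92/103, 14/103)
obs 13: x=5 → posterior Normal(44/37, 14/111)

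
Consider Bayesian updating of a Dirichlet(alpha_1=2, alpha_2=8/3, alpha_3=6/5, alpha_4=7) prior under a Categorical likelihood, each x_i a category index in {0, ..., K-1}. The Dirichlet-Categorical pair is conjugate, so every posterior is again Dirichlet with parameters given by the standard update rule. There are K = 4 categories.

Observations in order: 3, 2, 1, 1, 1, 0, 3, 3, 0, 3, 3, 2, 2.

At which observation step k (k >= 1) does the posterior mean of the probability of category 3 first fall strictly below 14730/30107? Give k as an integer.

obs 1: x=3 → posterior Dirichlet(2, 8/3, 6/5, 8)
obs 2: x=2 → posterior Dirichlet(2, 8/3, 11/5, 8)
obs 3: x=1 → posterior Dirichlet(2, 11/3, 11/5, 8)
obs 4: x=1 → posterior Dirichlet(2, 14/3, 11/5, 8)
obs 5: x=1 → posterior Dirichlet(2, 17/3, 11/5, 8)
obs 6: x=0 → posterior Dirichlet(3, 17/3, 11/5, 8)
obs 7: x=3 → posterior Dirichlet(3, 17/3, 11/5, 9)
obs 8: x=3 → posterior Dirichlet(3, 17/3, 11/5, 10)
obs 9: x=0 → posterior Dirichlet(4, 17/3, 11/5, 10)
obs 10: x=3 → posterior Dirichlet(4, 17/3, 11/5, 11)
obs 11: x=3 → posterior Dirichlet(4, 17/3, 11/5, 12)
obs 12: x=2 → posterior Dirichlet(4, 17/3, 16/5, 12)
obs 13: x=2 → posterior Dirichlet(4, 17/3, 21/5, 12)

k = 4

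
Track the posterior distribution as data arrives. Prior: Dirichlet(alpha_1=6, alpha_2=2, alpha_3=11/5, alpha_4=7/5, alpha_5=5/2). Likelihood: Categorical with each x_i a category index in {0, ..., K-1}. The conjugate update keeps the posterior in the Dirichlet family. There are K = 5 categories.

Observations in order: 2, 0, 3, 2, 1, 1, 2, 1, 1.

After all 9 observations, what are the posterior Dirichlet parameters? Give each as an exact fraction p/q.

obs 1: x=2 → posterior Dirichlet(6, 2, 16/5, 7/5, 5/2)
obs 2: x=0 → posterior Dirichlet(7, 2, 16/5, 7/5, 5/2)
obs 3: x=3 → posterior Dirichlet(7, 2, 16/5, 12/5, 5/2)
obs 4: x=2 → posterior Dirichlet(7, 2, 21/5, 12/5, 5/2)
obs 5: x=1 → posterior Dirichlet(7, 3, 21/5, 12/5, 5/2)
obs 6: x=1 → posterior Dirichlet(7, 4, 21/5, 12/5, 5/2)
obs 7: x=2 → posterior Dirichlet(7, 4, 26/5, 12/5, 5/2)
obs 8: x=1 → posterior Dirichlet(7, 5, 26/5, 12/5, 5/2)
obs 9: x=1 → posterior Dirichlet(7, 6, 26/5, 12/5, 5/2)

alpha_1=7, alpha_2=6, alpha_3=26/5, alpha_4=12/5, alpha_5=5/2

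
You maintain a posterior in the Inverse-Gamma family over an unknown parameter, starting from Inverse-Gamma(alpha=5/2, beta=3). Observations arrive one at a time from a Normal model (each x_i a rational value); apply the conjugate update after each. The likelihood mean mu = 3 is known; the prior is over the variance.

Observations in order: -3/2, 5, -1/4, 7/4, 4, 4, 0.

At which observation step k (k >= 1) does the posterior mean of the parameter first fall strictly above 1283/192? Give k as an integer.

k = 3

obs 1: x=-3/2 → posterior Inverse-Gamma(3, 105/8)
obs 2: x=5 → posterior Inverse-Gamma(7/2, 121/8)
obs 3: x=-1/4 → posterior Inverse-Gamma(4, 653/32)
obs 4: x=7/4 → posterior Inverse-Gamma(9/2, 339/16)
obs 5: x=4 → posterior Inverse-Gamma(5, 347/16)
obs 6: x=4 → posterior Inverse-Gamma(11/2, 355/16)
obs 7: x=0 → posterior Inverse-Gamma(6, 427/16)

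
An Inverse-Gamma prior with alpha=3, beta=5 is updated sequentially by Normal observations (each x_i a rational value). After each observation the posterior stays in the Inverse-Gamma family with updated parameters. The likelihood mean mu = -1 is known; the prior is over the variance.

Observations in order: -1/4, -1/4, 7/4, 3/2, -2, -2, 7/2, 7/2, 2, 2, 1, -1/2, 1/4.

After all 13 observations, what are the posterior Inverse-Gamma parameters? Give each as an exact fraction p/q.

alpha=19/2, beta=365/8

obs 1: x=-1/4 → posterior Inverse-Gamma(7/2, 169/32)
obs 2: x=-1/4 → posterior Inverse-Gamma(4, 89/16)
obs 3: x=7/4 → posterior Inverse-Gamma(9/2, 299/32)
obs 4: x=3/2 → posterior Inverse-Gamma(5, 399/32)
obs 5: x=-2 → posterior Inverse-Gamma(11/2, 415/32)
obs 6: x=-2 → posterior Inverse-Gamma(6, 431/32)
obs 7: x=7/2 → posterior Inverse-Gamma(13/2, 755/32)
obs 8: x=7/2 → posterior Inverse-Gamma(7, 1079/32)
obs 9: x=2 → posterior Inverse-Gamma(15/2, 1223/32)
obs 10: x=2 → posterior Inverse-Gamma(8, 1367/32)
obs 11: x=1 → posterior Inverse-Gamma(17/2, 1431/32)
obs 12: x=-1/2 → posterior Inverse-Gamma(9, 1435/32)
obs 13: x=1/4 → posterior Inverse-Gamma(19/2, 365/8)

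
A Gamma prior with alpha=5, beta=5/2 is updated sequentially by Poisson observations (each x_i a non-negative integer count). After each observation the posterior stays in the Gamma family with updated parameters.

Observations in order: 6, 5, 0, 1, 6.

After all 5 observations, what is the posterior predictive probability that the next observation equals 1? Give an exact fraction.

51624610734486579895019531250/339448671314611904643504117121

obs 1: x=6 → posterior Gamma(11, 7/2)
obs 2: x=5 → posterior Gamma(16, 9/2)
obs 3: x=0 → posterior Gamma(16, 11/2)
obs 4: x=1 → posterior Gamma(17, 13/2)
obs 5: x=6 → posterior Gamma(23, 15/2)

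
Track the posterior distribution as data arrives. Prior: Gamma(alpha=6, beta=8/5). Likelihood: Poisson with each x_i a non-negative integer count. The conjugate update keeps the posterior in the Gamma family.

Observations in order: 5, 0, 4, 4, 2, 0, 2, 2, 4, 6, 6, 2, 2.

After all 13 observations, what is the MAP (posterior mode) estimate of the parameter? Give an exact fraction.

obs 1: x=5 → posterior Gamma(11, 13/5)
obs 2: x=0 → posterior Gamma(11, 18/5)
obs 3: x=4 → posterior Gamma(15, 23/5)
obs 4: x=4 → posterior Gamma(19, 28/5)
obs 5: x=2 → posterior Gamma(21, 33/5)
obs 6: x=0 → posterior Gamma(21, 38/5)
obs 7: x=2 → posterior Gamma(23, 43/5)
obs 8: x=2 → posterior Gamma(25, 48/5)
obs 9: x=4 → posterior Gamma(29, 53/5)
obs 10: x=6 → posterior Gamma(35, 58/5)
obs 11: x=6 → posterior Gamma(41, 63/5)
obs 12: x=2 → posterior Gamma(43, 68/5)
obs 13: x=2 → posterior Gamma(45, 73/5)

220/73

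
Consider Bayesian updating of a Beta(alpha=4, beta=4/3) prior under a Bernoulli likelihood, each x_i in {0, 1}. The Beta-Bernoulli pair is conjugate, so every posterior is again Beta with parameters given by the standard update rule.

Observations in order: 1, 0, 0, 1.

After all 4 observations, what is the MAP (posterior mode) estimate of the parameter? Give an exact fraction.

15/22

obs 1: x=1 → posterior Beta(5, 4/3)
obs 2: x=0 → posterior Beta(5, 7/3)
obs 3: x=0 → posterior Beta(5, 10/3)
obs 4: x=1 → posterior Beta(6, 10/3)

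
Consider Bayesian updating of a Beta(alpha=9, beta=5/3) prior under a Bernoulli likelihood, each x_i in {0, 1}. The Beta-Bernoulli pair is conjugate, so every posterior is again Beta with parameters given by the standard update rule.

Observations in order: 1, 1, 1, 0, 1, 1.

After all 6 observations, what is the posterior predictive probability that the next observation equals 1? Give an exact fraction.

obs 1: x=1 → posterior Beta(10, 5/3)
obs 2: x=1 → posterior Beta(11, 5/3)
obs 3: x=1 → posterior Beta(12, 5/3)
obs 4: x=0 → posterior Beta(12, 8/3)
obs 5: x=1 → posterior Beta(13, 8/3)
obs 6: x=1 → posterior Beta(14, 8/3)

21/25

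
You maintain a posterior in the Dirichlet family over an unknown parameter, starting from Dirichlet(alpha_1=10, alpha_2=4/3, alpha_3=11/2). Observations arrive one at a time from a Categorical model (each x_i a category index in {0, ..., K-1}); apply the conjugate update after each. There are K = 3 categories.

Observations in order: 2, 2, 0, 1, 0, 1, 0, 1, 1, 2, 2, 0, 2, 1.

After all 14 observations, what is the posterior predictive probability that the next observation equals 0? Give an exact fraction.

84/185

obs 1: x=2 → posterior Dirichlet(10, 4/3, 13/2)
obs 2: x=2 → posterior Dirichlet(10, 4/3, 15/2)
obs 3: x=0 → posterior Dirichlet(11, 4/3, 15/2)
obs 4: x=1 → posterior Dirichlet(11, 7/3, 15/2)
obs 5: x=0 → posterior Dirichlet(12, 7/3, 15/2)
obs 6: x=1 → posterior Dirichlet(12, 10/3, 15/2)
obs 7: x=0 → posterior Dirichlet(13, 10/3, 15/2)
obs 8: x=1 → posterior Dirichlet(13, 13/3, 15/2)
obs 9: x=1 → posterior Dirichlet(13, 16/3, 15/2)
obs 10: x=2 → posterior Dirichlet(13, 16/3, 17/2)
obs 11: x=2 → posterior Dirichlet(13, 16/3, 19/2)
obs 12: x=0 → posterior Dirichlet(14, 16/3, 19/2)
obs 13: x=2 → posterior Dirichlet(14, 16/3, 21/2)
obs 14: x=1 → posterior Dirichlet(14, 19/3, 21/2)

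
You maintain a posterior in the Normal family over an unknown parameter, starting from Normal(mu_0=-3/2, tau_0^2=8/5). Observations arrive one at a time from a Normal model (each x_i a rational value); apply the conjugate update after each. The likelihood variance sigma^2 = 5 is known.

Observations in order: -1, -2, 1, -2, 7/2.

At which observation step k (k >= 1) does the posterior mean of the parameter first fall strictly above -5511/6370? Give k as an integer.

k = 5

obs 1: x=-1 → posterior Normal(-91/66, 40/33)
obs 2: x=-2 → posterior Normal(-3/2, 40/41)
obs 3: x=1 → posterior Normal(-107/98, 40/49)
obs 4: x=-2 → posterior Normal(-139/114, 40/57)
obs 5: x=7/2 → posterior Normal(-83/130, 8/13)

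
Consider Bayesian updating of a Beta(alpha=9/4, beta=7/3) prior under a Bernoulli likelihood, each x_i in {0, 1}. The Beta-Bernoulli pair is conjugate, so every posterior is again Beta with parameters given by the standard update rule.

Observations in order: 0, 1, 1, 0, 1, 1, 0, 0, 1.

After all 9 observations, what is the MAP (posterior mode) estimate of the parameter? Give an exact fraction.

obs 1: x=0 → posterior Beta(9/4, 10/3)
obs 2: x=1 → posterior Beta(13/4, 10/3)
obs 3: x=1 → posterior Beta(17/4, 10/3)
obs 4: x=0 → posterior Beta(17/4, 13/3)
obs 5: x=1 → posterior Beta(21/4, 13/3)
obs 6: x=1 → posterior Beta(25/4, 13/3)
obs 7: x=0 → posterior Beta(25/4, 16/3)
obs 8: x=0 → posterior Beta(25/4, 19/3)
obs 9: x=1 → posterior Beta(29/4, 19/3)

75/139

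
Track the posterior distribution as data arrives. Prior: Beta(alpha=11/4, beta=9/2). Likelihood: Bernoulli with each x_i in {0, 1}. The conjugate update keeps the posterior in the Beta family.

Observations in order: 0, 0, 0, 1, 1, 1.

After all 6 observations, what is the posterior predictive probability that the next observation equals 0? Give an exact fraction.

30/53

obs 1: x=0 → posterior Beta(11/4, 11/2)
obs 2: x=0 → posterior Beta(11/4, 13/2)
obs 3: x=0 → posterior Beta(11/4, 15/2)
obs 4: x=1 → posterior Beta(15/4, 15/2)
obs 5: x=1 → posterior Beta(19/4, 15/2)
obs 6: x=1 → posterior Beta(23/4, 15/2)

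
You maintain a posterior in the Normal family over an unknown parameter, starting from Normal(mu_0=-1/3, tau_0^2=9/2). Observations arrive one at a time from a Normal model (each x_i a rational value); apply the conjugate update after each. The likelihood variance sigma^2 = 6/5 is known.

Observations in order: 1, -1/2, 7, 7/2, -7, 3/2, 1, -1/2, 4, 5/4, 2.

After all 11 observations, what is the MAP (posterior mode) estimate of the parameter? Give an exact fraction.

2369/2028

obs 1: x=1 → posterior Normal(41/57, 18/19)
obs 2: x=-1/2 → posterior Normal(37/204, 9/17)
obs 3: x=7 → posterior Normal(667/294, 18/49)
obs 4: x=7/2 → posterior Normal(491/192, 9/32)
obs 5: x=-7 → posterior Normal(176/237, 18/79)
obs 6: x=3/2 → posterior Normal(487/564, 9/47)
obs 7: x=1 → posterior Normal(577/654, 18/109)
obs 8: x=-1/2 → posterior Normal(133/186, 9/62)
obs 9: x=4 → posterior Normal(446/417, 18/139)
obs 10: x=5/4 → posterior Normal(287/264, 9/77)
obs 11: x=2 → posterior Normal(2369/2028, 18/169)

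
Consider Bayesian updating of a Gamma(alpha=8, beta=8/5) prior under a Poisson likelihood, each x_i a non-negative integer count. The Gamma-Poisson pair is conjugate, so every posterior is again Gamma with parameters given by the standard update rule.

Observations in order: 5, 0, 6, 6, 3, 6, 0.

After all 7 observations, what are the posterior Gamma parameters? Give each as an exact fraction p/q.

obs 1: x=5 → posterior Gamma(13, 13/5)
obs 2: x=0 → posterior Gamma(13, 18/5)
obs 3: x=6 → posterior Gamma(19, 23/5)
obs 4: x=6 → posterior Gamma(25, 28/5)
obs 5: x=3 → posterior Gamma(28, 33/5)
obs 6: x=6 → posterior Gamma(34, 38/5)
obs 7: x=0 → posterior Gamma(34, 43/5)

alpha=34, beta=43/5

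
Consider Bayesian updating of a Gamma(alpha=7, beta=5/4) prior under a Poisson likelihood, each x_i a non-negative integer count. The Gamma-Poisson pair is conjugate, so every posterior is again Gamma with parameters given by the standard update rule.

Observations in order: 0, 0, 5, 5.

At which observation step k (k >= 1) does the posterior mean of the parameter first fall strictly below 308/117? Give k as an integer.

obs 1: x=0 → posterior Gamma(7, 9/4)
obs 2: x=0 → posterior Gamma(7, 13/4)
obs 3: x=5 → posterior Gamma(12, 17/4)
obs 4: x=5 → posterior Gamma(17, 21/4)

k = 2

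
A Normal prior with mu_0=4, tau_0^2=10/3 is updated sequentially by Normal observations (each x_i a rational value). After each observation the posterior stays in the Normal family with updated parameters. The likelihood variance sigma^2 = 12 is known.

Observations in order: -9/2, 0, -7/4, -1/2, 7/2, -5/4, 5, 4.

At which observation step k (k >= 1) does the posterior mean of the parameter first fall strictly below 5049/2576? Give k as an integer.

obs 1: x=-9/2 → posterior Normal(99/46, 60/23)
obs 2: x=0 → posterior Normal(99/56, 15/7)
obs 3: x=-7/4 → posterior Normal(163/132, 20/11)
obs 4: x=-1/2 → posterior Normal(153/152, 30/19)
obs 5: x=7/2 → posterior Normal(223/172, 60/43)
obs 6: x=-5/4 → posterior Normal(33/32, 5/4)
obs 7: x=5 → posterior Normal(149/106, 60/53)
obs 8: x=4 → posterior Normal(189/116, 30/29)

k = 2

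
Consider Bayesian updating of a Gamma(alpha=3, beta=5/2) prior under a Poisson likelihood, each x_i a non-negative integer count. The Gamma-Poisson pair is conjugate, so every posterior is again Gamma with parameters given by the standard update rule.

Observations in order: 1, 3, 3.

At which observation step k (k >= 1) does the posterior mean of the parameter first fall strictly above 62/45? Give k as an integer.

obs 1: x=1 → posterior Gamma(4, 7/2)
obs 2: x=3 → posterior Gamma(7, 9/2)
obs 3: x=3 → posterior Gamma(10, 11/2)

k = 2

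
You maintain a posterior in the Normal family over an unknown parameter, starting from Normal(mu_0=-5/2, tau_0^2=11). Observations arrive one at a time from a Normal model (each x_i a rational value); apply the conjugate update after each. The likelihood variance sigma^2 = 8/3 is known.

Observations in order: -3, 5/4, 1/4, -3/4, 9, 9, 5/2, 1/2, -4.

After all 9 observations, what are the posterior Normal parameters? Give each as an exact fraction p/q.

mu_0=1867/1220, tau_0^2=88/305

obs 1: x=-3 → posterior Normal(-119/41, 88/41)
obs 2: x=5/4 → posterior Normal(-311/296, 44/37)
obs 3: x=1/4 → posterior Normal(-139/214, 88/107)
obs 4: x=-3/4 → posterior Normal(-377/560, 22/35)
obs 5: x=9 → posterior Normal(811/692, 88/173)
obs 6: x=9 → posterior Normal(1999/824, 44/103)
obs 7: x=5/2 → posterior Normal(2329/956, 88/239)
obs 8: x=1/2 → posterior Normal(2395/1088, 11/34)
obs 9: x=-4 → posterior Normal(1867/1220, 88/305)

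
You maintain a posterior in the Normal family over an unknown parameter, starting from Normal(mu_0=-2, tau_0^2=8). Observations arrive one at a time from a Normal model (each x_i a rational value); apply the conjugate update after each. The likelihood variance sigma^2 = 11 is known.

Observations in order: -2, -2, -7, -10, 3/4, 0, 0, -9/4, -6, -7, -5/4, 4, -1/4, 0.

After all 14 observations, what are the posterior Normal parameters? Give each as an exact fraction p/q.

obs 1: x=-2 → posterior Normal(-2, 88/19)
obs 2: x=-2 → posterior Normal(-2, 88/27)
obs 3: x=-7 → posterior Normal(-22/7, 88/35)
obs 4: x=-10 → posterior Normal(-190/43, 88/43)
obs 5: x=3/4 → posterior Normal(-184/51, 88/51)
obs 6: x=0 → posterior Normal(-184/59, 88/59)
obs 7: x=0 → posterior Normal(-184/67, 88/67)
obs 8: x=-9/4 → posterior Normal(-202/75, 88/75)
obs 9: x=-6 → posterior Normal(-250/83, 88/83)
obs 10: x=-7 → posterior Normal(-306/91, 88/91)
obs 11: x=-5/4 → posterior Normal(-316/99, 8/9)
obs 12: x=4 → posterior Normal(-284/107, 88/107)
obs 13: x=-1/4 → posterior Normal(-286/115, 88/115)
obs 14: x=0 → posterior Normal(-286/123, 88/123)

mu_0=-286/123, tau_0^2=88/123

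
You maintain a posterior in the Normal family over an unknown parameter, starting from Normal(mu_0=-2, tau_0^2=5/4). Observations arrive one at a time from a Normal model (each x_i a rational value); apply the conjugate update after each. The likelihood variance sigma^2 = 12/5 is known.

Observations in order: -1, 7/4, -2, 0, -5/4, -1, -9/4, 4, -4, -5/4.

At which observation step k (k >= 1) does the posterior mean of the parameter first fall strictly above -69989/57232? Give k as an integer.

obs 1: x=-1 → posterior Normal(-121/73, 60/73)
obs 2: x=7/4 → posterior Normal(-309/392, 30/49)
obs 3: x=-2 → posterior Normal(-509/492, 20/41)
obs 4: x=0 → posterior Normal(-509/592, 15/37)
obs 5: x=-5/4 → posterior Normal(-317/346, 60/173)
obs 6: x=-1 → posterior Normal(-367/396, 10/33)
obs 7: x=-9/4 → posterior Normal(-959/892, 60/223)
obs 8: x=4 → posterior Normal(-559/992, 15/62)
obs 9: x=-4 → posterior Normal(-137/156, 20/91)
obs 10: x=-5/4 → posterior Normal(-271/298, 30/149)

k = 2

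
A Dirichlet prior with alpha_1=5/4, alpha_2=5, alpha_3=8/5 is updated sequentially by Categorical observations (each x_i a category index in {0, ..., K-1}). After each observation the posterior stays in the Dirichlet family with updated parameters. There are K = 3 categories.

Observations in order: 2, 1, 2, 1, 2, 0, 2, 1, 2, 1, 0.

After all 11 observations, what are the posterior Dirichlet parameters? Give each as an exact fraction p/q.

obs 1: x=2 → posterior Dirichlet(5/4, 5, 13/5)
obs 2: x=1 → posterior Dirichlet(5/4, 6, 13/5)
obs 3: x=2 → posterior Dirichlet(5/4, 6, 18/5)
obs 4: x=1 → posterior Dirichlet(5/4, 7, 18/5)
obs 5: x=2 → posterior Dirichlet(5/4, 7, 23/5)
obs 6: x=0 → posterior Dirichlet(9/4, 7, 23/5)
obs 7: x=2 → posterior Dirichlet(9/4, 7, 28/5)
obs 8: x=1 → posterior Dirichlet(9/4, 8, 28/5)
obs 9: x=2 → posterior Dirichlet(9/4, 8, 33/5)
obs 10: x=1 → posterior Dirichlet(9/4, 9, 33/5)
obs 11: x=0 → posterior Dirichlet(13/4, 9, 33/5)

alpha_1=13/4, alpha_2=9, alpha_3=33/5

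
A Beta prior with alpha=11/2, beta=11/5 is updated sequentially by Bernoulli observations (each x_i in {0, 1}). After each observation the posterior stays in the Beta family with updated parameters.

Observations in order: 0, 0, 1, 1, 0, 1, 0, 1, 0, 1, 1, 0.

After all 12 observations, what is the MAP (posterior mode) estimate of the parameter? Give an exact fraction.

35/59

obs 1: x=0 → posterior Beta(11/2, 16/5)
obs 2: x=0 → posterior Beta(11/2, 21/5)
obs 3: x=1 → posterior Beta(13/2, 21/5)
obs 4: x=1 → posterior Beta(15/2, 21/5)
obs 5: x=0 → posterior Beta(15/2, 26/5)
obs 6: x=1 → posterior Beta(17/2, 26/5)
obs 7: x=0 → posterior Beta(17/2, 31/5)
obs 8: x=1 → posterior Beta(19/2, 31/5)
obs 9: x=0 → posterior Beta(19/2, 36/5)
obs 10: x=1 → posterior Beta(21/2, 36/5)
obs 11: x=1 → posterior Beta(23/2, 36/5)
obs 12: x=0 → posterior Beta(23/2, 41/5)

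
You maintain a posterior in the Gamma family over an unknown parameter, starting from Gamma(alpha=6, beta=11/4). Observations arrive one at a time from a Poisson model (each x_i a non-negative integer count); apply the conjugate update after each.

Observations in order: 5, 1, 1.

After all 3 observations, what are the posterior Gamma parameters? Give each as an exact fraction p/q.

obs 1: x=5 → posterior Gamma(11, 15/4)
obs 2: x=1 → posterior Gamma(12, 19/4)
obs 3: x=1 → posterior Gamma(13, 23/4)

alpha=13, beta=23/4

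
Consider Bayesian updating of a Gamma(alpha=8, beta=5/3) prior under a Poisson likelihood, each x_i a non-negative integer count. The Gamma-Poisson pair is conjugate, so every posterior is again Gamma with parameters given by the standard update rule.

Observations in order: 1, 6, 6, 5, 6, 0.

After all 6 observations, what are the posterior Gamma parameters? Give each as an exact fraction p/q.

alpha=32, beta=23/3

obs 1: x=1 → posterior Gamma(9, 8/3)
obs 2: x=6 → posterior Gamma(15, 11/3)
obs 3: x=6 → posterior Gamma(21, 14/3)
obs 4: x=5 → posterior Gamma(26, 17/3)
obs 5: x=6 → posterior Gamma(32, 20/3)
obs 6: x=0 → posterior Gamma(32, 23/3)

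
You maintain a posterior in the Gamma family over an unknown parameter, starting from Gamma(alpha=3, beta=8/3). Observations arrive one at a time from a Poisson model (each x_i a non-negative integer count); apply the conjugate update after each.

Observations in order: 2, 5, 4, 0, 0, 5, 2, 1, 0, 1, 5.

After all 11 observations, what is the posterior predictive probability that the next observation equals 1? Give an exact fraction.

30211151787673961774672108027306332187903668341/114305631354174125742901581278663485073156734976

obs 1: x=2 → posterior Gamma(5, 11/3)
obs 2: x=5 → posterior Gamma(10, 14/3)
obs 3: x=4 → posterior Gamma(14, 17/3)
obs 4: x=0 → posterior Gamma(14, 20/3)
obs 5: x=0 → posterior Gamma(14, 23/3)
obs 6: x=5 → posterior Gamma(19, 26/3)
obs 7: x=2 → posterior Gamma(21, 29/3)
obs 8: x=1 → posterior Gamma(22, 32/3)
obs 9: x=0 → posterior Gamma(22, 35/3)
obs 10: x=1 → posterior Gamma(23, 38/3)
obs 11: x=5 → posterior Gamma(28, 41/3)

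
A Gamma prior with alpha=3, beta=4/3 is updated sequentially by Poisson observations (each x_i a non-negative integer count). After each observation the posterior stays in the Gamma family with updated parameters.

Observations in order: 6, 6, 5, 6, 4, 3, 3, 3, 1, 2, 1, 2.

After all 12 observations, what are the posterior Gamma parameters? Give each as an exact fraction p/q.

alpha=45, beta=40/3

obs 1: x=6 → posterior Gamma(9, 7/3)
obs 2: x=6 → posterior Gamma(15, 10/3)
obs 3: x=5 → posterior Gamma(20, 13/3)
obs 4: x=6 → posterior Gamma(26, 16/3)
obs 5: x=4 → posterior Gamma(30, 19/3)
obs 6: x=3 → posterior Gamma(33, 22/3)
obs 7: x=3 → posterior Gamma(36, 25/3)
obs 8: x=3 → posterior Gamma(39, 28/3)
obs 9: x=1 → posterior Gamma(40, 31/3)
obs 10: x=2 → posterior Gamma(42, 34/3)
obs 11: x=1 → posterior Gamma(43, 37/3)
obs 12: x=2 → posterior Gamma(45, 40/3)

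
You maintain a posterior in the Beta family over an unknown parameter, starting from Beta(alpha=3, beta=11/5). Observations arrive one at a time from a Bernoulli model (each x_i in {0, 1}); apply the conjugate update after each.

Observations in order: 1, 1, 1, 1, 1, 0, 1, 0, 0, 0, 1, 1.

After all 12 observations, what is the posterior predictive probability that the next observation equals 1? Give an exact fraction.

obs 1: x=1 → posterior Beta(4, 11/5)
obs 2: x=1 → posterior Beta(5, 11/5)
obs 3: x=1 → posterior Beta(6, 11/5)
obs 4: x=1 → posterior Beta(7, 11/5)
obs 5: x=1 → posterior Beta(8, 11/5)
obs 6: x=0 → posterior Beta(8, 16/5)
obs 7: x=1 → posterior Beta(9, 16/5)
obs 8: x=0 → posterior Beta(9, 21/5)
obs 9: x=0 → posterior Beta(9, 26/5)
obs 10: x=0 → posterior Beta(9, 31/5)
obs 11: x=1 → posterior Beta(10, 31/5)
obs 12: x=1 → posterior Beta(11, 31/5)

55/86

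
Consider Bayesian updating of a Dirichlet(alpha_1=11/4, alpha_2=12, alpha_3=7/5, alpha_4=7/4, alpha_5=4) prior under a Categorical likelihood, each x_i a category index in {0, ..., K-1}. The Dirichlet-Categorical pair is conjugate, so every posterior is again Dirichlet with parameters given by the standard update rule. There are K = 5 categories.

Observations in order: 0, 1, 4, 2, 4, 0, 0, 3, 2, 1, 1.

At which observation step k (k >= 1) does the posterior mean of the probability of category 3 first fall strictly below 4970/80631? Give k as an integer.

k = 7

obs 1: x=0 → posterior Dirichlet(15/4, 12, 7/5, 7/4, 4)
obs 2: x=1 → posterior Dirichlet(15/4, 13, 7/5, 7/4, 4)
obs 3: x=4 → posterior Dirichlet(15/4, 13, 7/5, 7/4, 5)
obs 4: x=2 → posterior Dirichlet(15/4, 13, 12/5, 7/4, 5)
obs 5: x=4 → posterior Dirichlet(15/4, 13, 12/5, 7/4, 6)
obs 6: x=0 → posterior Dirichlet(19/4, 13, 12/5, 7/4, 6)
obs 7: x=0 → posterior Dirichlet(23/4, 13, 12/5, 7/4, 6)
obs 8: x=3 → posterior Dirichlet(23/4, 13, 12/5, 11/4, 6)
obs 9: x=2 → posterior Dirichlet(23/4, 13, 17/5, 11/4, 6)
obs 10: x=1 → posterior Dirichlet(23/4, 14, 17/5, 11/4, 6)
obs 11: x=1 → posterior Dirichlet(23/4, 15, 17/5, 11/4, 6)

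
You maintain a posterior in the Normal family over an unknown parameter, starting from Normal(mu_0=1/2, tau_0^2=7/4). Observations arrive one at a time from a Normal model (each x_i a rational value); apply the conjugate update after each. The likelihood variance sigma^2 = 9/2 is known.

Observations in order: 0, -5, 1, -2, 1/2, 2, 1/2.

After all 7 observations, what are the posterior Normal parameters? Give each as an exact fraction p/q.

mu_0=-12/67, tau_0^2=63/134

obs 1: x=0 → posterior Normal(9/25, 63/50)
obs 2: x=-5 → posterior Normal(-13/16, 63/64)
obs 3: x=1 → posterior Normal(-19/39, 21/26)
obs 4: x=-2 → posterior Normal(-33/46, 63/92)
obs 5: x=1/2 → posterior Normal(-59/106, 63/106)
obs 6: x=2 → posterior Normal(-31/120, 21/40)
obs 7: x=1/2 → posterior Normal(-12/67, 63/134)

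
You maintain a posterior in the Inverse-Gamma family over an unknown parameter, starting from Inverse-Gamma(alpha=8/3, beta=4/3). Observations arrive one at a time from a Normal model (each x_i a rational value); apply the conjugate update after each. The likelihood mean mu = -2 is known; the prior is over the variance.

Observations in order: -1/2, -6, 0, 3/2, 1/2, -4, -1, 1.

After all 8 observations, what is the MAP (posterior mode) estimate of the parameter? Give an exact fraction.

689/184

obs 1: x=-1/2 → posterior Inverse-Gamma(19/6, 59/24)
obs 2: x=-6 → posterior Inverse-Gamma(11/3, 251/24)
obs 3: x=0 → posterior Inverse-Gamma(25/6, 299/24)
obs 4: x=3/2 → posterior Inverse-Gamma(14/3, 223/12)
obs 5: x=1/2 → posterior Inverse-Gamma(31/6, 521/24)
obs 6: x=-4 → posterior Inverse-Gamma(17/3, 569/24)
obs 7: x=-1 → posterior Inverse-Gamma(37/6, 581/24)
obs 8: x=1 → posterior Inverse-Gamma(20/3, 689/24)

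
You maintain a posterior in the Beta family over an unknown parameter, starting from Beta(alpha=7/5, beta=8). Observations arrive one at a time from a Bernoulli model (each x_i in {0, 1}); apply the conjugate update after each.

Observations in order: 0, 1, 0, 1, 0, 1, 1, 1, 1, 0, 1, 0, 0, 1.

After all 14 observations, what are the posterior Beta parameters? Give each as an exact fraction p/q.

alpha=47/5, beta=14

obs 1: x=0 → posterior Beta(7/5, 9)
obs 2: x=1 → posterior Beta(12/5, 9)
obs 3: x=0 → posterior Beta(12/5, 10)
obs 4: x=1 → posterior Beta(17/5, 10)
obs 5: x=0 → posterior Beta(17/5, 11)
obs 6: x=1 → posterior Beta(22/5, 11)
obs 7: x=1 → posterior Beta(27/5, 11)
obs 8: x=1 → posterior Beta(32/5, 11)
obs 9: x=1 → posterior Beta(37/5, 11)
obs 10: x=0 → posterior Beta(37/5, 12)
obs 11: x=1 → posterior Beta(42/5, 12)
obs 12: x=0 → posterior Beta(42/5, 13)
obs 13: x=0 → posterior Beta(42/5, 14)
obs 14: x=1 → posterior Beta(47/5, 14)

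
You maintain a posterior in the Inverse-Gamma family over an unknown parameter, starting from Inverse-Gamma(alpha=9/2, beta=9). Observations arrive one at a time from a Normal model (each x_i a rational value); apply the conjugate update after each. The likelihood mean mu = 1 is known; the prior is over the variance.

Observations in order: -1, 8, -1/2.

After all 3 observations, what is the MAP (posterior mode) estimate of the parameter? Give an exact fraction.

293/56

obs 1: x=-1 → posterior Inverse-Gamma(5, 11)
obs 2: x=8 → posterior Inverse-Gamma(11/2, 71/2)
obs 3: x=-1/2 → posterior Inverse-Gamma(6, 293/8)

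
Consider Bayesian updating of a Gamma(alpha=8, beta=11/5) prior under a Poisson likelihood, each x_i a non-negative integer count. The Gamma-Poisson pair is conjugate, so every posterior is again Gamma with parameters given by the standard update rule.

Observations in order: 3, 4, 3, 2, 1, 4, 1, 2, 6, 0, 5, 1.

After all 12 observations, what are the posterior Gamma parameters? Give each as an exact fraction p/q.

obs 1: x=3 → posterior Gamma(11, 16/5)
obs 2: x=4 → posterior Gamma(15, 21/5)
obs 3: x=3 → posterior Gamma(18, 26/5)
obs 4: x=2 → posterior Gamma(20, 31/5)
obs 5: x=1 → posterior Gamma(21, 36/5)
obs 6: x=4 → posterior Gamma(25, 41/5)
obs 7: x=1 → posterior Gamma(26, 46/5)
obs 8: x=2 → posterior Gamma(28, 51/5)
obs 9: x=6 → posterior Gamma(34, 56/5)
obs 10: x=0 → posterior Gamma(34, 61/5)
obs 11: x=5 → posterior Gamma(39, 66/5)
obs 12: x=1 → posterior Gamma(40, 71/5)

alpha=40, beta=71/5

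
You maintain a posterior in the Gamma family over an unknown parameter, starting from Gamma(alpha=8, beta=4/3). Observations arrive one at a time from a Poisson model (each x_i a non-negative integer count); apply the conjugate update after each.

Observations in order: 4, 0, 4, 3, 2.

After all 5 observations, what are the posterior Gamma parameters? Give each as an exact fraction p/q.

obs 1: x=4 → posterior Gamma(12, 7/3)
obs 2: x=0 → posterior Gamma(12, 10/3)
obs 3: x=4 → posterior Gamma(16, 13/3)
obs 4: x=3 → posterior Gamma(19, 16/3)
obs 5: x=2 → posterior Gamma(21, 19/3)

alpha=21, beta=19/3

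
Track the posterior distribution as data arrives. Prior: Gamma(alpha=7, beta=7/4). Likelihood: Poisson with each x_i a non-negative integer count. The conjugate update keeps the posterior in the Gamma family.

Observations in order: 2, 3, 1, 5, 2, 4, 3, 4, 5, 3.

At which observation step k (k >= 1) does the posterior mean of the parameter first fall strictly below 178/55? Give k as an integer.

k = 2

obs 1: x=2 → posterior Gamma(9, 11/4)
obs 2: x=3 → posterior Gamma(12, 15/4)
obs 3: x=1 → posterior Gamma(13, 19/4)
obs 4: x=5 → posterior Gamma(18, 23/4)
obs 5: x=2 → posterior Gamma(20, 27/4)
obs 6: x=4 → posterior Gamma(24, 31/4)
obs 7: x=3 → posterior Gamma(27, 35/4)
obs 8: x=4 → posterior Gamma(31, 39/4)
obs 9: x=5 → posterior Gamma(36, 43/4)
obs 10: x=3 → posterior Gamma(39, 47/4)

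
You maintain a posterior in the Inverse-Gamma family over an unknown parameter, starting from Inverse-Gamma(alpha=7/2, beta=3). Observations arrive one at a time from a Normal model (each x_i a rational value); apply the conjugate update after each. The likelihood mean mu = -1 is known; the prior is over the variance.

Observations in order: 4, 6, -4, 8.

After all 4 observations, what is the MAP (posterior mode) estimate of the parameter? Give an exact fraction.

170/13

obs 1: x=4 → posterior Inverse-Gamma(4, 31/2)
obs 2: x=6 → posterior Inverse-Gamma(9/2, 40)
obs 3: x=-4 → posterior Inverse-Gamma(5, 89/2)
obs 4: x=8 → posterior Inverse-Gamma(11/2, 85)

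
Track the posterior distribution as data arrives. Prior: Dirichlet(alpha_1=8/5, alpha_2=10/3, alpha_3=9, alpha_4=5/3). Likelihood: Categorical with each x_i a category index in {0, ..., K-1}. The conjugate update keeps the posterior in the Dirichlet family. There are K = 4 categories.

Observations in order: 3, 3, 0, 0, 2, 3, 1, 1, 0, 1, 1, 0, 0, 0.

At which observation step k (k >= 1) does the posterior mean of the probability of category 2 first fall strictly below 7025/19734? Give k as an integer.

k = 13

obs 1: x=3 → posterior Dirichlet(8/5, 10/3, 9, 8/3)
obs 2: x=3 → posterior Dirichlet(8/5, 10/3, 9, 11/3)
obs 3: x=0 → posterior Dirichlet(13/5, 10/3, 9, 11/3)
obs 4: x=0 → posterior Dirichlet(18/5, 10/3, 9, 11/3)
obs 5: x=2 → posterior Dirichlet(18/5, 10/3, 10, 11/3)
obs 6: x=3 → posterior Dirichlet(18/5, 10/3, 10, 14/3)
obs 7: x=1 → posterior Dirichlet(18/5, 13/3, 10, 14/3)
obs 8: x=1 → posterior Dirichlet(18/5, 16/3, 10, 14/3)
obs 9: x=0 → posterior Dirichlet(23/5, 16/3, 10, 14/3)
obs 10: x=1 → posterior Dirichlet(23/5, 19/3, 10, 14/3)
obs 11: x=1 → posterior Dirichlet(23/5, 22/3, 10, 14/3)
obs 12: x=0 → posterior Dirichlet(28/5, 22/3, 10, 14/3)
obs 13: x=0 → posterior Dirichlet(33/5, 22/3, 10, 14/3)
obs 14: x=0 → posterior Dirichlet(38/5, 22/3, 10, 14/3)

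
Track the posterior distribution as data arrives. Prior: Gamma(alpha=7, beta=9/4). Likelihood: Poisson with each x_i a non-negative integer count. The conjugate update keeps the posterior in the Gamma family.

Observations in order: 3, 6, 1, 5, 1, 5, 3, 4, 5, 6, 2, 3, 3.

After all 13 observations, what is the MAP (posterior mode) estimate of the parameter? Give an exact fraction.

obs 1: x=3 → posterior Gamma(10, 13/4)
obs 2: x=6 → posterior Gamma(16, 17/4)
obs 3: x=1 → posterior Gamma(17, 21/4)
obs 4: x=5 → posterior Gamma(22, 25/4)
obs 5: x=1 → posterior Gamma(23, 29/4)
obs 6: x=5 → posterior Gamma(28, 33/4)
obs 7: x=3 → posterior Gamma(31, 37/4)
obs 8: x=4 → posterior Gamma(35, 41/4)
obs 9: x=5 → posterior Gamma(40, 45/4)
obs 10: x=6 → posterior Gamma(46, 49/4)
obs 11: x=2 → posterior Gamma(48, 53/4)
obs 12: x=3 → posterior Gamma(51, 57/4)
obs 13: x=3 → posterior Gamma(54, 61/4)

212/61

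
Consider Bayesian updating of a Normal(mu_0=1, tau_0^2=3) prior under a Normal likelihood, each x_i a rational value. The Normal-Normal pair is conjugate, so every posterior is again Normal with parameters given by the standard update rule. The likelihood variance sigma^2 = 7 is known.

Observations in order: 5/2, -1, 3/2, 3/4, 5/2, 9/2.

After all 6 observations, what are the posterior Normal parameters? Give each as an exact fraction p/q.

mu_0=157/100, tau_0^2=21/25

obs 1: x=5/2 → posterior Normal(29/20, 21/10)
obs 2: x=-1 → posterior Normal(23/26, 21/13)
obs 3: x=3/2 → posterior Normal(1, 21/16)
obs 4: x=3/4 → posterior Normal(73/76, 21/19)
obs 5: x=5/2 → posterior Normal(103/88, 21/22)
obs 6: x=9/2 → posterior Normal(157/100, 21/25)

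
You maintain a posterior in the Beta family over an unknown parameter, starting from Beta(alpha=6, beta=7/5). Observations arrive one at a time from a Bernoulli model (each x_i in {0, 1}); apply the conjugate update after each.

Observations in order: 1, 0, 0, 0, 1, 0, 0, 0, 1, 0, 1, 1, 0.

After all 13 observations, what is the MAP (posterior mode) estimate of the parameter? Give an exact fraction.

obs 1: x=1 → posterior Beta(7, 7/5)
obs 2: x=0 → posterior Beta(7, 12/5)
obs 3: x=0 → posterior Beta(7, 17/5)
obs 4: x=0 → posterior Beta(7, 22/5)
obs 5: x=1 → posterior Beta(8, 22/5)
obs 6: x=0 → posterior Beta(8, 27/5)
obs 7: x=0 → posterior Beta(8, 32/5)
obs 8: x=0 → posterior Beta(8, 37/5)
obs 9: x=1 → posterior Beta(9, 37/5)
obs 10: x=0 → posterior Beta(9, 42/5)
obs 11: x=1 → posterior Beta(10, 42/5)
obs 12: x=1 → posterior Beta(11, 42/5)
obs 13: x=0 → posterior Beta(11, 47/5)

25/46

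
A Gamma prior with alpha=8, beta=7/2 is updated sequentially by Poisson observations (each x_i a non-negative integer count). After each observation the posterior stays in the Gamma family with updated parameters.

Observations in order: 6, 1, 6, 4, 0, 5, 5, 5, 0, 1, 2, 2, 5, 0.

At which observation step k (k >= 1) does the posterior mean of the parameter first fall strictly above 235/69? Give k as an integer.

obs 1: x=6 → posterior Gamma(14, 9/2)
obs 2: x=1 → posterior Gamma(15, 11/2)
obs 3: x=6 → posterior Gamma(21, 13/2)
obs 4: x=4 → posterior Gamma(25, 15/2)
obs 5: x=0 → posterior Gamma(25, 17/2)
obs 6: x=5 → posterior Gamma(30, 19/2)
obs 7: x=5 → posterior Gamma(35, 21/2)
obs 8: x=5 → posterior Gamma(40, 23/2)
obs 9: x=0 → posterior Gamma(40, 25/2)
obs 10: x=1 → posterior Gamma(41, 27/2)
obs 11: x=2 → posterior Gamma(43, 29/2)
obs 12: x=2 → posterior Gamma(45, 31/2)
obs 13: x=5 → posterior Gamma(50, 33/2)
obs 14: x=0 → posterior Gamma(50, 35/2)

k = 8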